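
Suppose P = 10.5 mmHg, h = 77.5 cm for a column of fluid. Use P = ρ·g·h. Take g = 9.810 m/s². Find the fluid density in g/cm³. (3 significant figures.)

Rearranging: ρ = P/(g·h).
P = 10.5 mmHg = 1400 Pa; h = 77.5 cm = 0.7750 m; g = 9.810 m/s².
ρ = 184.1 kg/m³
184.1 kg/m³ × (1 g/cm³ / 1000 kg/m³) = 0.1841 g/cm³

0.184 g/cm³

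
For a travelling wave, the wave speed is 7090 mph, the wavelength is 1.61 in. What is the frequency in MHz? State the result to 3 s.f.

Rearranging: f = v/λ.
v = 7090 mph = 3170 m/s; λ = 1.61 in = 0.04089 m.
f = 77506 Hz
77506 Hz × (1 MHz / 1.000×10^6 Hz) = 0.07751 MHz

0.0775 MHz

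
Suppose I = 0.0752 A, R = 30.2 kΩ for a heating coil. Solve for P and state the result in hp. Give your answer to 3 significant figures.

Directly: P = I²R.
I = 0.0752 A; R = 30.2 kΩ = 30200 Ω.
P = 170.8 W
170.8 W × (1 hp / 745.7 W) = 0.2290 hp

0.229 hp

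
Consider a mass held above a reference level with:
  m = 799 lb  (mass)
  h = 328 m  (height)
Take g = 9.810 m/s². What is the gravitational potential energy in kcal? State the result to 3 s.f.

PE is given directly by: PE = mgh.
m = 799 lb = 362.4 kg; h = 328 m; g = 9.810 m/s².
PE = 1.166×10^6 J
1.166×10^6 J × (1 kcal / 4184 J) = 278.7 kcal

279 kcal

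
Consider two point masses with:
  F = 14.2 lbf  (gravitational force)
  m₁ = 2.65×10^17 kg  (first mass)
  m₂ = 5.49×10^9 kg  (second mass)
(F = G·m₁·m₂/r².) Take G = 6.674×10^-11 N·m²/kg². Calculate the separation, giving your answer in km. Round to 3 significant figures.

39200 km

Solving F = G·m₁·m₂/r² for r: r = √(G·m₁m₂/F).
F = 14.2 lbf = 63.16 N; m₁ = 2.65×10^17 kg; m₂ = 5.49×10^9 kg; G = 6.674×10^-11 N·m²/kg².
r = 3.921×10^7 m
3.921×10^7 m × (1 km / 1000 m) = 39207 km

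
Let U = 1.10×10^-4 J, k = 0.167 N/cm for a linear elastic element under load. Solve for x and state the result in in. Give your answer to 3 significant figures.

Solving U = ½k·x² for x: x = √(2U/k).
U = 1.10×10^-4 J; k = 0.167 N/cm = 16.70 N/m.
x = 0.003630 m
0.003630 m × (1 in / 0.02540 m) = 0.1429 in

0.143 in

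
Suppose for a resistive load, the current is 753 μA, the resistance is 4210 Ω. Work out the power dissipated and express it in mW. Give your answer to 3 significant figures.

2.39 mW

Directly: P = I²R.
I = 753 μA = 7.530×10^-4 A; R = 4210 Ω.
P = 0.002387 W
0.002387 W × (1 mW / 0.001000 W) = 2.387 mW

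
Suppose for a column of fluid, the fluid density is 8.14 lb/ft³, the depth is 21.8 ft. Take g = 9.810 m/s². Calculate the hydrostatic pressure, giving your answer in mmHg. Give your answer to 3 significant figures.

63.8 mmHg

P is given directly by: P = ρgh.
ρ = 8.14 lb/ft³ = 130.4 kg/m³; h = 21.8 ft = 6.645 m; g = 9.810 m/s².
P = 8499 Pa  (the unit combination reduces to kg/(m·s²) = Pa)
8499 Pa × (1 mmHg / 133.3 Pa) = 63.75 mmHg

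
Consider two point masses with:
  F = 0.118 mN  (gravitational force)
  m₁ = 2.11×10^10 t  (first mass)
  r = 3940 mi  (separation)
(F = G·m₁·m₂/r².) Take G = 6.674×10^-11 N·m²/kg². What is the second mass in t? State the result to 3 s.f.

Rearranging: m₂ = F·r²/(G·m₁).
F = 0.118 mN = 1.180×10^-4 N; m₁ = 2.11×10^10 t = 2.110×10^13 kg; r = 3940 mi = 6.341×10^6 m; G = 6.674×10^-11 N·m²/kg².
m₂ = 3.369×10^6 kg
3.369×10^6 kg × (1 t / 1000 kg) = 3369 t

3370 t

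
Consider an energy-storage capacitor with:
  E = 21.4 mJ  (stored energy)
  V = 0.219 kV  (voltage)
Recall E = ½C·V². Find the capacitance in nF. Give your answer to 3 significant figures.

892 nF

Rearranging E = ½C·V² for C: C = 2E/V².
E = 21.4 mJ = 0.02140 J; V = 0.219 kV = 219.0 V.
C = 8.924×10^-7 F
8.924×10^-7 F × (1 nF / 1.000×10^-9 F) = 892.4 nF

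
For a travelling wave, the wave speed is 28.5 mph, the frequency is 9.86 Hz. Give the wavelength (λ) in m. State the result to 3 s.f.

Rearranging v = f·λ for λ: λ = v/f.
v = 28.5 mph = 12.74 m/s; f = 9.86 Hz.
λ = 1.292 m

1.29 m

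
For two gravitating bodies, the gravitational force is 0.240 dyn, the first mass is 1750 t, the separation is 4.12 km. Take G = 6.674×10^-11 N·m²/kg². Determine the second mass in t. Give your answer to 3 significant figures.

Rearranging: m₂ = F·r²/(G·m₁).
F = 0.240 dyn = 2.400×10^-6 N; m₁ = 1750 t = 1.750×10^6 kg; r = 4.12 km = 4120 m; G = 6.674×10^-11 N·m²/kg².
m₂ = 3.488×10^5 kg
3.488×10^5 kg × (1 t / 1000 kg) = 348.8 t

349 t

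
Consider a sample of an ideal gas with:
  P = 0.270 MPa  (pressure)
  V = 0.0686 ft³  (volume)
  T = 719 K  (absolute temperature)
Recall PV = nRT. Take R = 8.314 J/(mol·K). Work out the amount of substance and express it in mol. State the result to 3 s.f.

0.0877 mol

From the ideal-gas law: n = PV/(RT).
P = 0.270 MPa = 2.700×10^5 Pa; V = 0.0686 ft³ = 0.001943 m³; T = 719 K; R = 8.314 J/(mol·K).
n = 0.08774 mol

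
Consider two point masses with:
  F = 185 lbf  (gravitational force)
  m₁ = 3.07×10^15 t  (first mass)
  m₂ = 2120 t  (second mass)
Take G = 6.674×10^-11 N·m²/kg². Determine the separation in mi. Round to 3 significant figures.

451 mi

From Newton's law of gravitation: r = √(G·m₁m₂/F).
F = 185 lbf = 822.9 N; m₁ = 3.07×10^15 t = 3.070×10^18 kg; m₂ = 2120 t = 2.120×10^6 kg; G = 6.674×10^-11 N·m²/kg².
r = 7.265×10^5 m
7.265×10^5 m × (1 mi / 1609 m) = 451.4 mi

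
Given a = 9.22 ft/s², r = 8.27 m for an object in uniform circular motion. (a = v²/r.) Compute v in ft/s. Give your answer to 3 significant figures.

15.8 ft/s

Solving a = v²/r for v: v = √(a·r).
a = 9.22 ft/s² = 2.810 m/s²; r = 8.27 m.
v = 4.821 m/s
4.821 m/s × (1 ft/s / 0.3048 m/s) = 15.82 ft/s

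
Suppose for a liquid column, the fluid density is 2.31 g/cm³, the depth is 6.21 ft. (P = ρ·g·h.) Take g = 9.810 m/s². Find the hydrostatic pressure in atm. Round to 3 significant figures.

0.423 atm

P is given directly by: P = ρgh.
ρ = 2.31 g/cm³ = 2310 kg/m³; h = 6.21 ft = 1.893 m; g = 9.810 m/s².
P = 42893 Pa
42893 Pa × (1 atm / 1.013×10^5 Pa) = 0.4233 atm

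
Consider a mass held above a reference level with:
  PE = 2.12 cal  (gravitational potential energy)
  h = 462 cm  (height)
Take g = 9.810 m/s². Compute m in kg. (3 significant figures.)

Rearranging: m = PE/(g·h).
PE = 2.12 cal = 8.870 J; h = 462 cm = 4.620 m; g = 9.810 m/s².
m = 0.1957 kg

0.196 kg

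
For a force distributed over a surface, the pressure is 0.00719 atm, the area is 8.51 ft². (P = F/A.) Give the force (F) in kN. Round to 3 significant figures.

Rearranging: F = P·A.
P = 0.00719 atm = 728.5 Pa; A = 8.51 ft² = 0.7906 m².
F = 576.0 N
576.0 N × (1 kN / 1000 N) = 0.5760 kN

0.576 kN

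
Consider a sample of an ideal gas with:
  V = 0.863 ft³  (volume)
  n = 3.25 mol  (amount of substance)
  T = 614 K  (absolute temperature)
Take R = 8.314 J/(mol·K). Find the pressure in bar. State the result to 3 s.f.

From the ideal-gas law: P = nRT/V.
V = 0.863 ft³ = 0.02444 m³; n = 3.25 mol; T = 614 K; R = 8.314 J/(mol·K).
P = 6.789×10^5 Pa  (the unit combination reduces to kg/(m·s²) = Pa)
6.789×10^5 Pa × (1 bar / 1.000×10^5 Pa) = 6.789 bar

6.79 bar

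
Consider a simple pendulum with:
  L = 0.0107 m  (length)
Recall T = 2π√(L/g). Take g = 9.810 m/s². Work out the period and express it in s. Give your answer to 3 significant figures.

0.208 s

Directly: T = 2π√(L/g).
L = 0.0107 m; g = 9.810 m/s².
T = 0.2075 s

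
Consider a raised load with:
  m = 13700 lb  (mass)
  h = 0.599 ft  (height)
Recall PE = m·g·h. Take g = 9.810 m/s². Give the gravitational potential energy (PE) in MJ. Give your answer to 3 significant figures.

PE is given directly by: PE = mgh.
m = 13700 lb = 6214 kg; h = 0.599 ft = 0.1826 m; g = 9.810 m/s².
PE = 11130 J  (the unit combination reduces to kg·m²/s² = J)
11130 J × (1 MJ / 1.000×10^6 J) = 0.01113 MJ

0.0111 MJ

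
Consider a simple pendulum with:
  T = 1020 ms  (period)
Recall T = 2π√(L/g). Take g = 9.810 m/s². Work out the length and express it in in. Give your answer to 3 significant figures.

Rearranging T = 2π√(L/g) for L: L = g·(T/2π)².
T = 1020 ms = 1.020 s; g = 9.810 m/s².
L = 0.2585 m
0.2585 m × (1 in / 0.02540 m) = 10.18 in

10.2 in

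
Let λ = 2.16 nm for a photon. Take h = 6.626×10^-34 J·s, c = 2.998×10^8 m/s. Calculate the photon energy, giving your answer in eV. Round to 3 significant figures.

E is given directly by: E = hc/λ.
λ = 2.16 nm = 2.160×10^-9 m; h = 6.626×10^-34 J·s; c = 2.998×10^8 m/s.
E = 9.197×10^-17 J
9.197×10^-17 J × (1 eV / 1.602×10^-19 J) = 574.0 eV

574 eV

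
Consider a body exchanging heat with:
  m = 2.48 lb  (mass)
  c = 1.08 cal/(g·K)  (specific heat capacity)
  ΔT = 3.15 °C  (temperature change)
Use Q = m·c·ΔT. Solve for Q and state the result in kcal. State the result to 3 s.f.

3.83 kcal

Directly: Q = mcΔT.
m = 2.48 lb = 1.125 kg; c = 1.08 cal/(g·K) = 4519 J/(kg·K); ΔT = 3.15 °C = 3.150 K.
Q = 16012 J  (the unit combination reduces to kg·m²/s² = J)
16012 J × (1 kcal / 4184 J) = 3.827 kcal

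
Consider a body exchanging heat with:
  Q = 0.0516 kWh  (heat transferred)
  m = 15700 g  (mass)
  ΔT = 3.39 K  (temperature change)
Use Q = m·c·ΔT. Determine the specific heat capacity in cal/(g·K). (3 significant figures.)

0.834 cal/(g·K)

Rearranging Q = m·c·ΔT for c: c = Q/(m·ΔT).
Q = 0.0516 kWh = 1.858×10^5 J; m = 15700 g = 15.70 kg; ΔT = 3.39 K.
c = 3490 J/(kg·K)
3490 J/(kg·K) × (1 cal/(g·K) / 4184 J/(kg·K)) = 0.8342 cal/(g·K)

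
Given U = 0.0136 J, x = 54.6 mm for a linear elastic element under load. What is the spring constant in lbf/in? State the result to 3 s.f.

0.0521 lbf/in

Rearranging: k = 2U/x².
U = 0.0136 J; x = 54.6 mm = 0.05460 m.
k = 9.124 N/m
9.124 N/m × (1 lbf/in / 175.1 N/m) = 0.05210 lbf/in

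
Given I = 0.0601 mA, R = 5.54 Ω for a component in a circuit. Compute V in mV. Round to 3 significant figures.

Directly: V = IR.
I = 0.0601 mA = 6.010×10^-5 A; R = 5.54 Ω.
V = 3.330×10^-4 V
3.330×10^-4 V × (1 mV / 0.001000 V) = 0.3330 mV

0.333 mV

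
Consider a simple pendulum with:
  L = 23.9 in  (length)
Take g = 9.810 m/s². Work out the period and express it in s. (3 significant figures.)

1.56 s

Directly: T = 2π√(L/g).
L = 23.9 in = 0.6071 m; g = 9.810 m/s².
T = 1.563 s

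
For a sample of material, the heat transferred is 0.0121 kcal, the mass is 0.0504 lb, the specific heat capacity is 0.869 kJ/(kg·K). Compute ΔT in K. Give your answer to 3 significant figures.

2.55 K

Rearranging: ΔT = Q/(m·c).
Q = 0.0121 kcal = 50.63 J; m = 0.0504 lb = 0.02286 kg; c = 0.869 kJ/(kg·K) = 869.0 J/(kg·K).
ΔT = 2.548 K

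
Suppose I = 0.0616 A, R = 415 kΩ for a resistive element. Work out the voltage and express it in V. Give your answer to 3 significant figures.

From Ohm's law: V = IR.
I = 0.0616 A; R = 415 kΩ = 4.150×10^5 Ω.
V = 25564 V

25600 V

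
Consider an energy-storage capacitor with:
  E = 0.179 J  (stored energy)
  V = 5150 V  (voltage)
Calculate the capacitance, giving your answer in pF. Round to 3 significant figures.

Rearranging E = ½C·V² for C: C = 2E/V².
E = 0.179 J; V = 5150 V.
C = 1.350×10^-8 F
1.350×10^-8 F × (1 pF / 1.000×10^-12 F) = 13498 pF

13500 pF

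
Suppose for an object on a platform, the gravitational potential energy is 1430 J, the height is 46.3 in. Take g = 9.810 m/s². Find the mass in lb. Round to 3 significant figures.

Rearranging PE = m·g·h for m: m = PE/(g·h).
PE = 1430 J; h = 46.3 in = 1.176 m; g = 9.810 m/s².
m = 124.0 kg
124.0 kg × (1 lb / 0.4536 kg) = 273.3 lb

273 lb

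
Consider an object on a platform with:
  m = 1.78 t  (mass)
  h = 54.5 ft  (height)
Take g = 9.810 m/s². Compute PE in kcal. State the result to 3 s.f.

Directly: PE = mgh.
m = 1.78 t = 1780 kg; h = 54.5 ft = 16.61 m; g = 9.810 m/s².
PE = 2.901×10^5 J
2.901×10^5 J × (1 kcal / 4184 J) = 69.33 kcal

69.3 kcal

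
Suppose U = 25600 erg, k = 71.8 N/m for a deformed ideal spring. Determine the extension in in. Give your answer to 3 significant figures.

0.332 in

Rearranging: x = √(2U/k).
U = 25600 erg = 0.002560 J; k = 71.8 N/m.
x = 0.008444 m
0.008444 m × (1 in / 0.02540 m) = 0.3325 in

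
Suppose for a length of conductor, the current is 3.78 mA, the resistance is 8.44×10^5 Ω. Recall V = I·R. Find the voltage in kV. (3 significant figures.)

3.19 kV

Directly: V = IR.
I = 3.78 mA = 0.003780 A; R = 8.44×10^5 Ω.
V = 3190 V
3190 V × (1 kV / 1000 V) = 3.190 kV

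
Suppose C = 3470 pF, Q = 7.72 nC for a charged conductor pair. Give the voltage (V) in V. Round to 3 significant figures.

2.22 V

Solving C = Q/V for V: V = Q/C.
C = 3470 pF = 3.470×10^-9 F; Q = 7.72 nC = 7.720×10^-9 C.
V = 2.225 V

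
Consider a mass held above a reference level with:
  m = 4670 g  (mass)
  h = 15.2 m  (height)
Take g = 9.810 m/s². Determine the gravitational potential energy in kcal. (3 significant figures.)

PE is given directly by: PE = mgh.
m = 4670 g = 4.670 kg; h = 15.2 m; g = 9.810 m/s².
PE = 696.4 J
696.4 J × (1 kcal / 4184 J) = 0.1664 kcal

0.166 kcal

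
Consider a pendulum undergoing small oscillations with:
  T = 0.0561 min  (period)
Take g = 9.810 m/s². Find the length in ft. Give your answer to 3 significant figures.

Rearranging T = 2π√(L/g) for L: L = g·(T/2π)².
T = 0.0561 min = 3.366 s; g = 9.810 m/s².
L = 2.815 m
2.815 m × (1 ft / 0.3048 m) = 9.237 ft

9.24 ft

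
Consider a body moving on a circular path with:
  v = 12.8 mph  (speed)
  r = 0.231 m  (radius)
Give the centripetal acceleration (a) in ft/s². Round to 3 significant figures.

465 ft/s²

Directly: a = v²/r.
v = 12.8 mph = 5.722 m/s; r = 0.231 m.
a = 141.7 m/s²
141.7 m/s² × (1 ft/s² / 0.3048 m/s²) = 465.0 ft/s²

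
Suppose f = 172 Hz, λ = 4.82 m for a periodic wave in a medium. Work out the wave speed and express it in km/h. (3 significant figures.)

Directly: v = fλ.
f = 172 Hz; λ = 4.82 m.
v = 829.0 m/s
829.0 m/s × (1 km/h / 0.2778 m/s) = 2985 km/h

2980 km/h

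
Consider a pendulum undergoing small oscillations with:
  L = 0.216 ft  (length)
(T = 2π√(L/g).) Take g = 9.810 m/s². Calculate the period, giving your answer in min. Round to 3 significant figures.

0.00858 min

Directly: T = 2π√(L/g).
L = 0.216 ft = 0.06584 m; g = 9.810 m/s².
T = 0.5147 s
0.5147 s × (1 min / 60.00 s) = 0.008579 min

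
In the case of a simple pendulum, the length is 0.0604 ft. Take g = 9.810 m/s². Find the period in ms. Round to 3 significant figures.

272 ms

Directly: T = 2π√(L/g).
L = 0.0604 ft = 0.01841 m; g = 9.810 m/s².
T = 0.2722 s
0.2722 s × (1 ms / 0.001000 s) = 272.2 ms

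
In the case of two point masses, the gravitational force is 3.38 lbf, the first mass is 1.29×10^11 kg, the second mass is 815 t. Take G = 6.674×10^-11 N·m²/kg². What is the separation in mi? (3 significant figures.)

Solving F = G·m₁·m₂/r² for r: r = √(G·m₁m₂/F).
F = 3.38 lbf = 15.03 N; m₁ = 1.29×10^11 kg; m₂ = 815 t = 8.150×10^5 kg; G = 6.674×10^-11 N·m²/kg².
r = 683.1 m
683.1 m × (1 mi / 1609 m) = 0.4245 mi

0.424 mi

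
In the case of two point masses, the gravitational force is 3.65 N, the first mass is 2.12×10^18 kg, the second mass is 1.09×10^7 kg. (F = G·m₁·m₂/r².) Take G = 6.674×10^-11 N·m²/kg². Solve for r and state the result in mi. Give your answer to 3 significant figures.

Solving F = G·m₁·m₂/r² for r: r = √(G·m₁m₂/F).
F = 3.65 N; m₁ = 2.12×10^18 kg; m₂ = 1.09×10^7 kg; G = 6.674×10^-11 N·m²/kg².
r = 2.056×10^7 m
2.056×10^7 m × (1 mi / 1609 m) = 12773 mi

12800 mi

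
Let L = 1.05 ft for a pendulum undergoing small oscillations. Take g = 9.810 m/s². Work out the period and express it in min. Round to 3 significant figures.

Directly: T = 2π√(L/g).
L = 1.05 ft = 0.3200 m; g = 9.810 m/s².
T = 1.135 s
1.135 s × (1 min / 60.00 s) = 0.01891 min

0.0189 min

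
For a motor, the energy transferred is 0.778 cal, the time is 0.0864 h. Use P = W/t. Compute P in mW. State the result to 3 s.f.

10.5 mW

P is given directly by: P = W/t.
W = 0.778 cal = 3.255 J; t = 0.0864 h = 311.0 s.
P = 0.01047 W
0.01047 W × (1 mW / 0.001000 W) = 10.47 mW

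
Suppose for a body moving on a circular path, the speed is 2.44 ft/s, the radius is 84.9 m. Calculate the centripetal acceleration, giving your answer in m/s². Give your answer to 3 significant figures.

a is given directly by: a = v²/r.
v = 2.44 ft/s = 0.7437 m/s; r = 84.9 m.
a = 0.006515 m/s²

0.00651 m/s²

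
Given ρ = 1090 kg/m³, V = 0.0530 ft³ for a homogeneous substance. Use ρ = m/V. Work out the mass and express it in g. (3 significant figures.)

Solving ρ = m/V for m: m = ρV.
ρ = 1090 kg/m³; V = 0.0530 ft³ = 0.001501 m³.
m = 1.636 kg
1.636 kg × (1 g / 0.001000 kg) = 1636 g

1640 g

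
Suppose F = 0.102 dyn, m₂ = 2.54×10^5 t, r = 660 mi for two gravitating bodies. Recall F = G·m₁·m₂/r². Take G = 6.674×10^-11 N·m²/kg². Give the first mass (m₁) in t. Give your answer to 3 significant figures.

67900 t

Rearranging F = G·m₁·m₂/r² for m₁: m₁ = F·r²/(G·m₂).
F = 0.102 dyn = 1.020×10^-6 N; m₂ = 2.54×10^5 t = 2.540×10^8 kg; r = 660 mi = 1.062×10^6 m; G = 6.674×10^-11 N·m²/kg².
m₁ = 6.788×10^7 kg
6.788×10^7 kg × (1 t / 1000 kg) = 67884 t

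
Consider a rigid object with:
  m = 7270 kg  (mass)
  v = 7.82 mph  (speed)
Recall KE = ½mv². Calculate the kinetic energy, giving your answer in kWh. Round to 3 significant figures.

Directly: KE = ½mv².
m = 7270 kg; v = 7.82 mph = 3.496 m/s.
KE = 44423 J
44423 J × (1 kWh / 3.600×10^6 J) = 0.01234 kWh

0.0123 kWh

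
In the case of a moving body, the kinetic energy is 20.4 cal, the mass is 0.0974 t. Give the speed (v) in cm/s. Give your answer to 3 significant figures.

132 cm/s

Solving KE = ½mv² for v: v = √(2·KE/m).
KE = 20.4 cal = 85.35 J; m = 0.0974 t = 97.40 kg.
v = 1.324 m/s
1.324 m/s × (1 cm/s / 0.01000 m/s) = 132.4 cm/s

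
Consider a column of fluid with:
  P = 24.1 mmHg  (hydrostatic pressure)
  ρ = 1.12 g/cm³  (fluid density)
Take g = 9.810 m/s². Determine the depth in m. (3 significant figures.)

0.292 m

Solving P = ρ·g·h for h: h = P/(ρ·g).
P = 24.1 mmHg = 3213 Pa; ρ = 1.12 g/cm³ = 1120 kg/m³; g = 9.810 m/s².
h = 0.2924 m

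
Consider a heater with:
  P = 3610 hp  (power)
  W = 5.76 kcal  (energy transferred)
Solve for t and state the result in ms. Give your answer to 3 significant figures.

8.95 ms

Solving P = W/t for t: t = W/P.
P = 3610 hp = 2.692×10^6 W; W = 5.76 kcal = 24100 J.
t = 0.008952 s
0.008952 s × (1 ms / 0.001000 s) = 8.952 ms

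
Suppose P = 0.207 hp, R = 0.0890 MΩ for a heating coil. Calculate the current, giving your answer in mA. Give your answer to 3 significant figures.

Rearranging P = I²R for I: I = √(P/R).
P = 0.207 hp = 154.4 W; R = 0.0890 MΩ = 89000 Ω.
I = 0.04165 A
0.04165 A × (1 mA / 0.001000 A) = 41.65 mA

41.6 mA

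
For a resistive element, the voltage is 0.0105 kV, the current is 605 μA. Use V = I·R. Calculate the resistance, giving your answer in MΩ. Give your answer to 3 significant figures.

From Ohm's law: R = V/I.
V = 0.0105 kV = 10.50 V; I = 605 μA = 6.050×10^-4 A.
R = 17355 Ω
17355 Ω × (1 MΩ / 1.000×10^6 Ω) = 0.01736 MΩ

0.0174 MΩ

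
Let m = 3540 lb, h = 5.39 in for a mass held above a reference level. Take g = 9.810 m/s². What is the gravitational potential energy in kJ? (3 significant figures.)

2.16 kJ

Directly: PE = mgh.
m = 3540 lb = 1606 kg; h = 5.39 in = 0.1369 m; g = 9.810 m/s².
PE = 2157 J
2157 J × (1 kJ / 1000 J) = 2.157 kJ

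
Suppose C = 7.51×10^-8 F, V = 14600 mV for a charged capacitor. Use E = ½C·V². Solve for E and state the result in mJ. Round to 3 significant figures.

0.00800 mJ

Directly: E = ½CV².
C = 7.51×10^-8 F; V = 14600 mV = 14.60 V.
E = 8.004×10^-6 J
8.004×10^-6 J × (1 mJ / 0.001000 J) = 0.008004 mJ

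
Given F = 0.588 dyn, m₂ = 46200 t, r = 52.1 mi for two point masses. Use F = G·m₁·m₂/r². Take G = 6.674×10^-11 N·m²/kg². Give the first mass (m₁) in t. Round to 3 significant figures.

Rearranging: m₁ = F·r²/(G·m₂).
F = 0.588 dyn = 5.880×10^-6 N; m₂ = 46200 t = 4.620×10^7 kg; r = 52.1 mi = 83847 m; G = 6.674×10^-11 N·m²/kg².
m₁ = 1.341×10^7 kg
1.341×10^7 kg × (1 t / 1000 kg) = 13407 t

13400 t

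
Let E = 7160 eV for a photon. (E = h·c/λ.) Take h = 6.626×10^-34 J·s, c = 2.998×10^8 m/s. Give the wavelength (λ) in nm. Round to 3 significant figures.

0.173 nm

Rearranging: λ = hc/E.
E = 7160 eV = 1.147×10^-15 J; h = 6.626×10^-34 J·s; c = 2.998×10^8 m/s.
λ = 1.732×10^-10 m
1.732×10^-10 m × (1 nm / 1.000×10^-9 m) = 0.1732 nm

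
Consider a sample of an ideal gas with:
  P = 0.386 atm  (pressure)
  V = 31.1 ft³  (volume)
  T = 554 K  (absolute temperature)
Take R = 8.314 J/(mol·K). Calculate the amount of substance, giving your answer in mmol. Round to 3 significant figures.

7480 mmol

Rearranging: n = PV/(RT).
P = 0.386 atm = 39111 Pa; V = 31.1 ft³ = 0.8807 m³; T = 554 K; R = 8.314 J/(mol·K).
n = 7.478 mol
7.478 mol × (1 mmol / 0.001000 mol) = 7478 mmol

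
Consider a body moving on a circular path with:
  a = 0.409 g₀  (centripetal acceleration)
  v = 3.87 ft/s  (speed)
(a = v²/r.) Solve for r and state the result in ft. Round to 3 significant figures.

Rearranging: r = v²/a.
a = 0.409 g₀ = 4.011 m/s²; v = 3.87 ft/s = 1.180 m/s.
r = 0.3469 m
0.3469 m × (1 ft / 0.3048 m) = 1.138 ft

1.14 ft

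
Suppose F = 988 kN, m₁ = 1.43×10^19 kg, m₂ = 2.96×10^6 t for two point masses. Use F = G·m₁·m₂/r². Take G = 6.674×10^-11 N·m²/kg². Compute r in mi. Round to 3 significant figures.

Rearranging: r = √(G·m₁m₂/F).
F = 988 kN = 9.880×10^5 N; m₁ = 1.43×10^19 kg; m₂ = 2.96×10^6 t = 2.960×10^9 kg; G = 6.674×10^-11 N·m²/kg².
r = 1.691×10^6 m
1.691×10^6 m × (1 mi / 1609 m) = 1051 mi

1050 mi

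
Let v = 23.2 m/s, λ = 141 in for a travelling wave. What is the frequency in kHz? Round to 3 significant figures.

Rearranging v = f·λ for f: f = v/λ.
v = 23.2 m/s; λ = 141 in = 3.581 m.
f = 6.478 Hz
6.478 Hz × (1 kHz / 1000 Hz) = 0.006478 kHz

0.00648 kHz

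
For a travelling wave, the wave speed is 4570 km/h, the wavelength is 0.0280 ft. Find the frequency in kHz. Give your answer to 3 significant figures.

149 kHz

Rearranging v = f·λ for f: f = v/λ.
v = 4570 km/h = 1269 m/s; λ = 0.0280 ft = 0.008534 m.
f = 1.487×10^5 Hz
1.487×10^5 Hz × (1 kHz / 1000 Hz) = 148.7 kHz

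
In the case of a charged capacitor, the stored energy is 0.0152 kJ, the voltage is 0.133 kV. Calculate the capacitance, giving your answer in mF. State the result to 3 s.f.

1.72 mF

Rearranging: C = 2E/V².
E = 0.0152 kJ = 15.20 J; V = 0.133 kV = 133.0 V.
C = 0.001719 F
0.001719 F × (1 mF / 0.001000 F) = 1.719 mF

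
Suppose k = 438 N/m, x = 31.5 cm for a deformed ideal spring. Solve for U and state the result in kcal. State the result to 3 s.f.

0.00519 kcal

U is given directly by: U = ½kx².
k = 438 N/m; x = 31.5 cm = 0.3150 m.
U = 21.73 J  (the unit combination reduces to kg·m²/s² = J)
21.73 J × (1 kcal / 4184 J) = 0.005194 kcal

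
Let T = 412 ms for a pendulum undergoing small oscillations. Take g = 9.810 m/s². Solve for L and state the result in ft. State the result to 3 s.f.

0.138 ft

Rearranging T = 2π√(L/g) for L: L = g·(T/2π)².
T = 412 ms = 0.4120 s; g = 9.810 m/s².
L = 0.04218 m
0.04218 m × (1 ft / 0.3048 m) = 0.1384 ft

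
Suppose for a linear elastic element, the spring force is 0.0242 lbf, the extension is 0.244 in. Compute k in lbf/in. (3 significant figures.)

Rearranging F = k·x for k: k = F/x.
F = 0.0242 lbf = 0.1076 N; x = 0.244 in = 0.006198 m.
k = 17.37 N/m
17.37 N/m × (1 lbf/in / 175.1 N/m) = 0.09918 lbf/in

0.0992 lbf/in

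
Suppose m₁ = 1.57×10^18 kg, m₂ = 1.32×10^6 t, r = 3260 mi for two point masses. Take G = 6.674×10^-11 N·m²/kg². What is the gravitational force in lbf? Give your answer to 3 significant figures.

1130 lbf

Directly: F = Gm₁m₂/r².
m₁ = 1.57×10^18 kg; m₂ = 1.32×10^6 t = 1.320×10^9 kg; r = 3260 mi = 5.246×10^6 m; G = 6.674×10^-11 N·m²/kg².
F = 5025 N  (the unit combination reduces to kg·m/s² = N)
5025 N × (1 lbf / 4.448 N) = 1130 lbf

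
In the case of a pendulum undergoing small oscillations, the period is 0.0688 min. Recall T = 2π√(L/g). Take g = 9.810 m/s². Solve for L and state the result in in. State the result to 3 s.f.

167 in

Rearranging: L = g·(T/2π)².
T = 0.0688 min = 4.128 s; g = 9.810 m/s².
L = 4.234 m
4.234 m × (1 in / 0.02540 m) = 166.7 in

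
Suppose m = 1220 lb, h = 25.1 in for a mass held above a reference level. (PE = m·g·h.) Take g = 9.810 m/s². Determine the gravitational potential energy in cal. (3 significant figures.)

Directly: PE = mgh.
m = 1220 lb = 553.4 kg; h = 25.1 in = 0.6375 m; g = 9.810 m/s².
PE = 3461 J  (the unit combination reduces to kg·m²/s² = J)
3461 J × (1 cal / 4.184 J) = 827.2 cal

827 cal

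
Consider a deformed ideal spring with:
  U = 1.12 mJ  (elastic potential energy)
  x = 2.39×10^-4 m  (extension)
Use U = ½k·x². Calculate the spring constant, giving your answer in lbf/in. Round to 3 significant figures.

224 lbf/in

Rearranging U = ½k·x² for k: k = 2U/x².
U = 1.12 mJ = 0.001120 J; x = 2.39×10^-4 m.
k = 39215 N/m
39215 N/m × (1 lbf/in / 175.1 N/m) = 223.9 lbf/in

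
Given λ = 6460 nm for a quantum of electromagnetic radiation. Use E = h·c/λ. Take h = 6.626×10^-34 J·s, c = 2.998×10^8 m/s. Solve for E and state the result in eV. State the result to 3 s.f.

E is given directly by: E = hc/λ.
λ = 6460 nm = 6.460×10^-6 m; h = 6.626×10^-34 J·s; c = 2.998×10^8 m/s.
E = 3.075×10^-20 J
3.075×10^-20 J × (1 eV / 1.602×10^-19 J) = 0.1919 eV

0.192 eV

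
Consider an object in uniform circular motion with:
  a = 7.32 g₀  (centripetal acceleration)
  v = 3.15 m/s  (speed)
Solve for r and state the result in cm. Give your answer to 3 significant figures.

13.8 cm

Solving a = v²/r for r: r = v²/a.
a = 7.32 g₀ = 71.78 m/s²; v = 3.15 m/s.
r = 0.1382 m
0.1382 m × (1 cm / 0.01000 m) = 13.82 cm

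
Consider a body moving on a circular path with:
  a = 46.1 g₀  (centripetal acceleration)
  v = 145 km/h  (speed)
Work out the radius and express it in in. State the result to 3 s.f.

Rearranging: r = v²/a.
a = 46.1 g₀ = 452.1 m/s²; v = 145 km/h = 40.28 m/s.
r = 3.588 m
3.588 m × (1 in / 0.02540 m) = 141.3 in

141 in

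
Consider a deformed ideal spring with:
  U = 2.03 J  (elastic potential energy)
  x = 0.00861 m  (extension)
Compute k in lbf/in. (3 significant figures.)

313 lbf/in

Solving U = ½k·x² for k: k = 2U/x².
U = 2.03 J; x = 0.00861 m.
k = 54767 N/m
54767 N/m × (1 lbf/in / 175.1 N/m) = 312.7 lbf/in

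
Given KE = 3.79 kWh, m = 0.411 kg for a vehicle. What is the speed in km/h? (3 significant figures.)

Solving KE = ½mv² for v: v = √(2·KE/m).
KE = 3.79 kWh = 1.364×10^7 J; m = 0.411 kg.
v = 8148 m/s
8148 m/s × (1 km/h / 0.2778 m/s) = 29334 km/h

29300 km/h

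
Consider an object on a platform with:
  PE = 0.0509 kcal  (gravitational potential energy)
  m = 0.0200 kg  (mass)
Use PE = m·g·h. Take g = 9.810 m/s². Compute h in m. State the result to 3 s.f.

1090 m

Rearranging: h = PE/(m·g).
PE = 0.0509 kcal = 213.0 J; m = 0.0200 kg; g = 9.810 m/s².
h = 1085 m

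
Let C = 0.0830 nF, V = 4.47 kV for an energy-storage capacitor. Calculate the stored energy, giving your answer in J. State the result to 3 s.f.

Directly: E = ½CV².
C = 0.0830 nF = 8.300×10^-11 F; V = 4.47 kV = 4470 V.
E = 8.292×10^-4 J  (the unit combination reduces to kg·m²/s² = J)

8.29×10^-4 J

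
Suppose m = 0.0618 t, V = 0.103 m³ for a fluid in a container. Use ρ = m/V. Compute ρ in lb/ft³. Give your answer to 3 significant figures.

ρ is given directly by: ρ = m/V.
m = 0.0618 t = 61.80 kg; V = 0.103 m³.
ρ = 600.0 kg/m³
600.0 kg/m³ × (1 lb/ft³ / 16.02 kg/m³) = 37.46 lb/ft³

37.5 lb/ft³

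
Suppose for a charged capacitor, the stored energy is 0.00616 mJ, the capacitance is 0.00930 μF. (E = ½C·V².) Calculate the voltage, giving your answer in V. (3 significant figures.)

36.4 V

Rearranging E = ½C·V² for V: V = √(2E/C).
E = 0.00616 mJ = 6.160×10^-6 J; C = 0.00930 μF = 9.300×10^-9 F.
V = 36.40 V  (the unit combination reduces to kg·m²/(A·s³) = V)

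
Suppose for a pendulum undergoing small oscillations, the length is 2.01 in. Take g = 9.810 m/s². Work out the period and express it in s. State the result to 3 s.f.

T is given directly by: T = 2π√(L/g).
L = 2.01 in = 0.05105 m; g = 9.810 m/s².
T = 0.4533 s

0.453 s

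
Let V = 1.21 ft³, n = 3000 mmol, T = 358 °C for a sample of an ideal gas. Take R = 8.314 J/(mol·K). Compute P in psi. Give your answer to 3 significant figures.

66.6 psi

Directly: P = nRT/V.
V = 1.21 ft³ = 0.03426 m³; n = 3000 mmol = 3.000 mol; T = 358 °C = 631.1 K; R = 8.314 J/(mol·K).
P = 4.594×10^5 Pa
4.594×10^5 Pa × (1 psi / 6895 Pa) = 66.64 psi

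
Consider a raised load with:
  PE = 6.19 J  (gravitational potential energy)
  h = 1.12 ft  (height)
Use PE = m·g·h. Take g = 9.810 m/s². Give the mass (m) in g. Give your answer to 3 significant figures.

1850 g

Rearranging: m = PE/(g·h).
PE = 6.19 J; h = 1.12 ft = 0.3414 m; g = 9.810 m/s².
m = 1.848 kg
1.848 kg × (1 g / 0.001000 kg) = 1848 g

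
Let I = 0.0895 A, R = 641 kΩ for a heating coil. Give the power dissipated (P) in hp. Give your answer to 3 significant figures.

6.89 hp

Directly: P = I²R.
I = 0.0895 A; R = 641 kΩ = 6.410×10^5 Ω.
P = 5135 W
5135 W × (1 hp / 745.7 W) = 6.886 hp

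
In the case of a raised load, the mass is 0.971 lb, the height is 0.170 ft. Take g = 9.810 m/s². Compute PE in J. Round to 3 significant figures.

PE is given directly by: PE = mgh.
m = 0.971 lb = 0.4404 kg; h = 0.170 ft = 0.05182 m; g = 9.810 m/s².
PE = 0.2239 J

0.224 J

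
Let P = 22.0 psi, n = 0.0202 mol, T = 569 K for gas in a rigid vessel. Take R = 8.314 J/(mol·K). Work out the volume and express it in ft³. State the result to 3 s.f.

Solving PV = nRT for V: V = nRT/P.
P = 22.0 psi = 1.517×10^5 Pa; n = 0.0202 mol; T = 569 K; R = 8.314 J/(mol·K).
V = 6.300×10^-4 m³
6.300×10^-4 m³ × (1 ft³ / 0.02832 m³) = 0.02225 ft³

0.0222 ft³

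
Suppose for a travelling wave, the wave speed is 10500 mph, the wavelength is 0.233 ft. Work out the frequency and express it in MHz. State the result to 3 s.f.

Rearranging: f = v/λ.
v = 10500 mph = 4694 m/s; λ = 0.233 ft = 0.07102 m.
f = 66094 Hz
66094 Hz × (1 MHz / 1.000×10^6 Hz) = 0.06609 MHz

0.0661 MHz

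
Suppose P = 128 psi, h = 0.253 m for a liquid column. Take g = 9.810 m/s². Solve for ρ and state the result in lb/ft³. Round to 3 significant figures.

Rearranging: ρ = P/(g·h).
P = 128 psi = 8.825×10^5 Pa; h = 0.253 m; g = 9.810 m/s².
ρ = 3.556×10^5 kg/m³
3.556×10^5 kg/m³ × (1 lb/ft³ / 16.02 kg/m³) = 22198 lb/ft³

22200 lb/ft³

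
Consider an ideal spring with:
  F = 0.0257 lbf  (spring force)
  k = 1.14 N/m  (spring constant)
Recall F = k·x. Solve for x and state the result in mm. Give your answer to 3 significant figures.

Solving F = k·x for x: x = F/k.
F = 0.0257 lbf = 0.1143 N; k = 1.14 N/m.
x = 0.1003 m
0.1003 m × (1 mm / 0.001000 m) = 100.3 mm

100 mm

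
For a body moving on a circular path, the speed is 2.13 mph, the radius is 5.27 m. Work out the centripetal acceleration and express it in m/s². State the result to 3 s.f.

Directly: a = v²/r.
v = 2.13 mph = 0.9522 m/s; r = 5.27 m.
a = 0.1720 m/s²

0.172 m/s²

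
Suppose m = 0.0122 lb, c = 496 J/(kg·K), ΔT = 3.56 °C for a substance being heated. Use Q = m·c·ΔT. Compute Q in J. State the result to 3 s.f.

9.77 J

Directly: Q = mcΔT.
m = 0.0122 lb = 0.005534 kg; c = 496 J/(kg·K); ΔT = 3.56 °C = 3.560 K.
Q = 9.771 J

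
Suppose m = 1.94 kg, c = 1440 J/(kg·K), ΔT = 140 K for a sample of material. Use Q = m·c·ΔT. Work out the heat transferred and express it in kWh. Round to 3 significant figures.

Q is given directly by: Q = mcΔT.
m = 1.94 kg; c = 1440 J/(kg·K); ΔT = 140 K.
Q = 3.911×10^5 J
3.911×10^5 J × (1 kWh / 3.600×10^6 J) = 0.1086 kWh

0.109 kWh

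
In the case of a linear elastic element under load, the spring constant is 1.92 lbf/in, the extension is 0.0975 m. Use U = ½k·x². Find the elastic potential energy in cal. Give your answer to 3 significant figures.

U is given directly by: U = ½kx².
k = 1.92 lbf/in = 336.2 N/m; x = 0.0975 m.
U = 1.598 J
1.598 J × (1 cal / 4.184 J) = 0.3820 cal

0.382 cal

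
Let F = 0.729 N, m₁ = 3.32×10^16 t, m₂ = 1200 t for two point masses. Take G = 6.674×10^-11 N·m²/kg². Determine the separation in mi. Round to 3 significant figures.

37500 mi

From Newton's law of gravitation: r = √(G·m₁m₂/F).
F = 0.729 N; m₁ = 3.32×10^16 t = 3.320×10^19 kg; m₂ = 1200 t = 1.200×10^6 kg; G = 6.674×10^-11 N·m²/kg².
r = 6.039×10^7 m
6.039×10^7 m × (1 mi / 1609 m) = 37527 mi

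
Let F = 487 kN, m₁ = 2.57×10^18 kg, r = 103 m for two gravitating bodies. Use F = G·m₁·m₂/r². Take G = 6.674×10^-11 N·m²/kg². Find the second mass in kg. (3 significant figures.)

Rearranging: m₂ = F·r²/(G·m₁).
F = 487 kN = 4.870×10^5 N; m₁ = 2.57×10^18 kg; r = 103 m; G = 6.674×10^-11 N·m²/kg².
m₂ = 30.12 kg

30.1 kg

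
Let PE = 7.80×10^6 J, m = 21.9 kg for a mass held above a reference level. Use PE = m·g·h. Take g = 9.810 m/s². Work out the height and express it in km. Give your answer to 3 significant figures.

Rearranging PE = m·g·h for h: h = PE/(m·g).
PE = 7.80×10^6 J; m = 21.9 kg; g = 9.810 m/s².
h = 36306 m
36306 m × (1 km / 1000 m) = 36.31 km

36.3 km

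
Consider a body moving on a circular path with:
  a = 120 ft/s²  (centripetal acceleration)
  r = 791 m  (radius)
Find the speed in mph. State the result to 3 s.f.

380 mph

Rearranging a = v²/r for v: v = √(a·r).
a = 120 ft/s² = 36.58 m/s²; r = 791 m.
v = 170.1 m/s
170.1 m/s × (1 mph / 0.4470 m/s) = 380.5 mph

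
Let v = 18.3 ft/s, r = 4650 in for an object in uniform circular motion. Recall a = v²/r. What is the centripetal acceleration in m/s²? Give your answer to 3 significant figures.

0.263 m/s²

Directly: a = v²/r.
v = 18.3 ft/s = 5.578 m/s; r = 4650 in = 118.1 m.
a = 0.2634 m/s²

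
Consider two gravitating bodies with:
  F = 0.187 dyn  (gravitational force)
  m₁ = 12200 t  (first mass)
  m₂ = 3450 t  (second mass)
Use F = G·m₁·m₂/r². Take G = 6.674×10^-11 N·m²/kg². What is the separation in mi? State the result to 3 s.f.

Rearranging: r = √(G·m₁m₂/F).
F = 0.187 dyn = 1.870×10^-6 N; m₁ = 12200 t = 1.220×10^7 kg; m₂ = 3450 t = 3.450×10^6 kg; G = 6.674×10^-11 N·m²/kg².
r = 38758 m
38758 m × (1 mi / 1609 m) = 24.08 mi

24.1 mi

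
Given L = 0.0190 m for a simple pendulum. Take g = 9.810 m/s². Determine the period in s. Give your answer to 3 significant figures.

0.277 s

Directly: T = 2π√(L/g).
L = 0.0190 m; g = 9.810 m/s².
T = 0.2765 s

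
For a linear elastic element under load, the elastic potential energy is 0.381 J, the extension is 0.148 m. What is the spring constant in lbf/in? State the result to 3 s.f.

0.199 lbf/in

Rearranging U = ½k·x² for k: k = 2U/x².
U = 0.381 J; x = 0.148 m.
k = 34.79 N/m
34.79 N/m × (1 lbf/in / 175.1 N/m) = 0.1986 lbf/in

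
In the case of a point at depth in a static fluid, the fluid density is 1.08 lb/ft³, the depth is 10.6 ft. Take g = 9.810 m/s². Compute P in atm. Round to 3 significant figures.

P is given directly by: P = ρgh.
ρ = 1.08 lb/ft³ = 17.30 kg/m³; h = 10.6 ft = 3.231 m; g = 9.810 m/s².
P = 548.3 Pa
548.3 Pa × (1 atm / 1.013×10^5 Pa) = 0.005412 atm

0.00541 atm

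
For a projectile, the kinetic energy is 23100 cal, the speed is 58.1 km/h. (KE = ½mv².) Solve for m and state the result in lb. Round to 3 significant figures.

1640 lb

Solving KE = ½mv² for m: m = 2·KE/v².
KE = 23100 cal = 96650 J; v = 58.1 km/h = 16.14 m/s.
m = 742.1 kg
742.1 kg × (1 lb / 0.4536 kg) = 1636 lb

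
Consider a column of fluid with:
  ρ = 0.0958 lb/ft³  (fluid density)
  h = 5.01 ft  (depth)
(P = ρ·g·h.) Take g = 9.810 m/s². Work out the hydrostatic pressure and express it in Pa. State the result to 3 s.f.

Directly: P = ρgh.
ρ = 0.0958 lb/ft³ = 1.535 kg/m³; h = 5.01 ft = 1.527 m; g = 9.810 m/s².
P = 22.99 Pa

23.0 Pa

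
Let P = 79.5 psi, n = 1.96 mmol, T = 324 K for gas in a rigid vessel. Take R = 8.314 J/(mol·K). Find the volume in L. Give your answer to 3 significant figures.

0.00963 L

From the ideal-gas law: V = nRT/P.
P = 79.5 psi = 5.481×10^5 Pa; n = 1.96 mmol = 0.001960 mol; T = 324 K; R = 8.314 J/(mol·K).
V = 9.632×10^-6 m³
9.632×10^-6 m³ × (1 L / 0.001000 m³) = 0.009632 L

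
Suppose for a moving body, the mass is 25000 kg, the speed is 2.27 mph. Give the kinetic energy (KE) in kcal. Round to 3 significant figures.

3.08 kcal

Directly: KE = ½mv².
m = 25000 kg; v = 2.27 mph = 1.015 m/s.
KE = 12872 J
12872 J × (1 kcal / 4184 J) = 3.077 kcal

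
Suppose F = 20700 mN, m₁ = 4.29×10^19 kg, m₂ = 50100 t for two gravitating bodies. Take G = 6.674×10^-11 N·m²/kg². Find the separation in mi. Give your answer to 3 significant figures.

From Newton's law of gravitation: r = √(G·m₁m₂/F).
F = 20700 mN = 20.70 N; m₁ = 4.29×10^19 kg; m₂ = 50100 t = 5.010×10^7 kg; G = 6.674×10^-11 N·m²/kg².
r = 8.324×10^7 m
8.324×10^7 m × (1 mi / 1609 m) = 51726 mi

51700 mi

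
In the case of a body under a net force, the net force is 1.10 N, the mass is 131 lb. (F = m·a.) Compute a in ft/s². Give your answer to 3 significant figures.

0.0607 ft/s²

From Newton's second law: a = F/m.
F = 1.10 N; m = 131 lb = 59.42 kg.
a = 0.01851 m/s²
0.01851 m/s² × (1 ft/s² / 0.3048 m/s²) = 0.06074 ft/s²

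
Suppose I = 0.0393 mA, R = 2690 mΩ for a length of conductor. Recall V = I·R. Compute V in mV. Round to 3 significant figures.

0.106 mV

Directly: V = IR.
I = 0.0393 mA = 3.930×10^-5 A; R = 2690 mΩ = 2.690 Ω.
V = 1.057×10^-4 V
1.057×10^-4 V × (1 mV / 0.001000 V) = 0.1057 mV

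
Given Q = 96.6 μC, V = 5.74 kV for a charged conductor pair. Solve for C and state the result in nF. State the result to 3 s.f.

16.8 nF

Directly: C = Q/V.
Q = 96.6 μC = 9.660×10^-5 C; V = 5.74 kV = 5740 V.
C = 1.683×10^-8 F
1.683×10^-8 F × (1 nF / 1.000×10^-9 F) = 16.83 nF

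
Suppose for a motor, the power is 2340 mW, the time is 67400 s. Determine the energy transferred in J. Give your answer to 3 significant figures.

1.58×10^5 J

Solving P = W/t for W: W = P·t.
P = 2340 mW = 2.340 W; t = 67400 s.
W = 1.577×10^5 J  (the unit combination reduces to kg·m²/s² = J)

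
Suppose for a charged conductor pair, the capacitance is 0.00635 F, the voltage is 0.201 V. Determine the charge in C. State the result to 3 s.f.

0.00128 C

Rearranging: Q = CV.
C = 0.00635 F; V = 0.201 V.
Q = 0.001276 C  (the unit combination reduces to A·s = C)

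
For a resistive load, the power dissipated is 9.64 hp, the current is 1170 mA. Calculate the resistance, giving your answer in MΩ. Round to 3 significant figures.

0.00525 MΩ

Rearranging P = I²R for R: R = P/I².
P = 9.64 hp = 7189 W; I = 1170 mA = 1.170 A.
R = 5251 Ω
5251 Ω × (1 MΩ / 1.000×10^6 Ω) = 0.005251 MΩ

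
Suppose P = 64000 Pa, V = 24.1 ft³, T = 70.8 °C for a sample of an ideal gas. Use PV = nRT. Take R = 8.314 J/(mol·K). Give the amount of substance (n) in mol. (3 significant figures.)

Rearranging PV = nRT for n: n = PV/(RT).
P = 64000 Pa; V = 24.1 ft³ = 0.6824 m³; T = 70.8 °C = 343.9 K; R = 8.314 J/(mol·K).
n = 15.27 mol

15.3 mol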